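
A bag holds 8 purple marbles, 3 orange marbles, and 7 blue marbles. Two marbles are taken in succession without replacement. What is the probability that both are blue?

P(all blue) = 7/18 × 6/17 = 42/306 = 7/51.

7/51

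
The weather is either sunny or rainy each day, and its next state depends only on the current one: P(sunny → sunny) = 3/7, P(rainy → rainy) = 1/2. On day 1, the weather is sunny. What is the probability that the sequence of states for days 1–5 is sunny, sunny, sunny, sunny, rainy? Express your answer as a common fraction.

Day 1 is given. For each transition, use the conditional probability from the current state:
P(sunny | sunny) = 3/7; P(sunny | sunny) = 3/7; P(sunny | sunny) = 3/7; P(rainy | sunny) = 4/7.
P = 3/7 × 3/7 × 3/7 × 4/7 = 108/2401.

108/2401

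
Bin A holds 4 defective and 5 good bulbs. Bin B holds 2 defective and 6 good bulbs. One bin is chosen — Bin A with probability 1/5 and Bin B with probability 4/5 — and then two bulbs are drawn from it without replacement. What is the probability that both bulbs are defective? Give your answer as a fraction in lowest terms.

From Bin A: P(both defective) = (4/9)(3/8) = 1/6.
From Bin B: P(both defective) = (2/8)(1/7) = 1/28.
Total probability = (1/5)(1/6) + (4/5)(1/28) = 13/210.

13/210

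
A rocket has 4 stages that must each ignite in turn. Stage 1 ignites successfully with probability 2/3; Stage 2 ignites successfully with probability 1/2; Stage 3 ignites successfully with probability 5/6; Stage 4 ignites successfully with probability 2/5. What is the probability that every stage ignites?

Multiplying along the chain,
P = 2/3 × 1/2 × 5/6 × 2/5 = 20/180 = 1/9.

1/9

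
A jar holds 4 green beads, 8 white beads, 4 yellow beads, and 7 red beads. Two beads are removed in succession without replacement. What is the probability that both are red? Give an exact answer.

P(all red) = 7/23 × 6/22 = 42/506 = 21/253.

21/253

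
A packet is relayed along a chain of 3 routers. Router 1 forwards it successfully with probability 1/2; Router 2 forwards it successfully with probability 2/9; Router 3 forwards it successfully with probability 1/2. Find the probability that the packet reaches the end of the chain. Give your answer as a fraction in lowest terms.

1/18

The events are sequential, so multiply the conditional probabilities:
P = 1/2 × 2/9 × 1/2 = 2/36 = 1/18.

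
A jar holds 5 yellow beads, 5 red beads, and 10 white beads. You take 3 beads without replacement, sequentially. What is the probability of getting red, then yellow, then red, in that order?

Multiply the probability of each draw given the previous ones:
P = 5/20 × 5/19 × 4/18 = 100/6840 = 5/342.

5/342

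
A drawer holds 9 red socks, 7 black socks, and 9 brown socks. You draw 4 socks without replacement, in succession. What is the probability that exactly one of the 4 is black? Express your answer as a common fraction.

One ordering (black drawn first) has probability 7/25 × 18/24 × 17/23 × 16/22 = 34272/303600 = 714/6325.
There are C(4,1) = 4 such orderings, each equally likely, so P = 4 × 714/6325 = 2856/6325.

2856/6325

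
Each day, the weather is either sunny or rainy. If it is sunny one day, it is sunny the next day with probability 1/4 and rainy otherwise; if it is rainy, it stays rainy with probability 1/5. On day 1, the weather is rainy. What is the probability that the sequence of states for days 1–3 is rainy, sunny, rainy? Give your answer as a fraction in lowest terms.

Day 1 is given. For each transition, use the conditional probability from the current state:
P(sunny | rainy) = 4/5; P(rainy | sunny) = 3/4.
P = 4/5 × 3/4 = 12/20 = 3/5.

3/5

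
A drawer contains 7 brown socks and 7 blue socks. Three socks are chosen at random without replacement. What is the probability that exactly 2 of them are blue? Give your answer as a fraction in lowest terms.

One ordering (blue drawn first) has probability 7/14 × 6/13 × 7/12 = 294/2184 = 7/52.
There are C(3,2) = 3 such orderings, each equally likely, so P = 3 × 7/52 = 21/52.

21/52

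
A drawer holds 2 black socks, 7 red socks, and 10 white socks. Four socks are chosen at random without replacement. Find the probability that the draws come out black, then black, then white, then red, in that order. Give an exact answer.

Each draw changes the counts, so multiply the conditional probabilities along the sequence:
P = 2/19 × 1/18 × 10/17 × 7/16 = 140/93024 = 35/23256.

35/23256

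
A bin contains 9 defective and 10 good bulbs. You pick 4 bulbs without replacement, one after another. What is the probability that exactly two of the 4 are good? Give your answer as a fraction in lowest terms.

135/323

One ordering (good drawn first) has probability 10/19 × 9/18 × 9/17 × 8/16 = 6480/93024 = 45/646.
There are C(4,2) = 6 such orderings, each equally likely, so P = 6 × 45/646 = 135/323.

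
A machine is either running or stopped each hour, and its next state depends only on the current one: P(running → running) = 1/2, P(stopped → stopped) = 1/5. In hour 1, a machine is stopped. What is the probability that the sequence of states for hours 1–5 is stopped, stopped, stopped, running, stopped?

2/125

Hour 1 is given. For each transition, use the conditional probability from the current state:
P(stopped | stopped) = 1/5; P(stopped | stopped) = 1/5; P(running | stopped) = 4/5; P(stopped | running) = 1/2.
P = 1/5 × 1/5 × 4/5 × 1/2 = 4/250 = 2/125.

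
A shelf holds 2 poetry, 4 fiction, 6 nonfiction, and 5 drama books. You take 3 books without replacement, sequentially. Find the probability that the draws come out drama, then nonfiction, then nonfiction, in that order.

5/136

Multiply the probability of each draw given the previous ones:
P = 5/17 × 6/16 × 5/15 = 150/4080 = 5/136.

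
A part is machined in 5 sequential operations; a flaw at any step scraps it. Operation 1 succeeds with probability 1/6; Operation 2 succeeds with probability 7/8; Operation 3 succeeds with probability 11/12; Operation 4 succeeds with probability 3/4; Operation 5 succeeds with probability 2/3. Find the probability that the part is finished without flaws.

77/1152

The events are sequential, so multiply the conditional probabilities:
P = 1/6 × 7/8 × 11/12 × 3/4 × 2/3 = 462/6912 = 77/1152.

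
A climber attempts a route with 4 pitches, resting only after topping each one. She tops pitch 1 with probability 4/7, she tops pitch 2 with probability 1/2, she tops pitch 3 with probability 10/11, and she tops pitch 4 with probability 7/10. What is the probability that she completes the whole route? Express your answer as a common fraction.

Each stage is reached only if all earlier stages succeed, so
P = 4/7 × 1/2 × 10/11 × 7/10 = 280/1540 = 2/11.

2/11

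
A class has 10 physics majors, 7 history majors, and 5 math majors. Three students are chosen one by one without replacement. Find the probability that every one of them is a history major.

1/44

P(all history majors) = 7/22 × 6/21 × 5/20 = 210/9240 = 1/44.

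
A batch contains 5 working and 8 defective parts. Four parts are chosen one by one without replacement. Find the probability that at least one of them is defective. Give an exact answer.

142/143

P(no defective) = 5/13 × 4/12 × 3/11 × 2/10 = 120/17160 = 1/143.
P(at least one) = 1 − 1/143 = 142/143.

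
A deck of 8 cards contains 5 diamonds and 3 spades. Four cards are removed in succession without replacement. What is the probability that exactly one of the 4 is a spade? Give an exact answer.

3/7

One ordering (a spade drawn first) has probability 3/8 × 5/7 × 4/6 × 3/5 = 180/1680 = 3/28.
There are C(4,1) = 4 such orderings, each equally likely, so P = 4 × 3/28 = 3/7.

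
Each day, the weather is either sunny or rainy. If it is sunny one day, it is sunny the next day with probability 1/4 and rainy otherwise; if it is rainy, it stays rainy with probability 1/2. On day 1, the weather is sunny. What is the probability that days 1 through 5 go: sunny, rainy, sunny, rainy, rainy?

Day 1 is given. For each transition, use the conditional probability from the current state:
P(rainy | sunny) = 3/4; P(sunny | rainy) = 1/2; P(rainy | sunny) = 3/4; P(rainy | rainy) = 1/2.
P = 3/4 × 1/2 × 3/4 × 1/2 = 9/64.

9/64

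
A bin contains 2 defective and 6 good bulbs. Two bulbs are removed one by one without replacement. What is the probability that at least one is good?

P(no good) = 2/8 × 1/7 = 2/56 = 1/28.
P(at least one) = 1 − 1/28 = 27/28.

27/28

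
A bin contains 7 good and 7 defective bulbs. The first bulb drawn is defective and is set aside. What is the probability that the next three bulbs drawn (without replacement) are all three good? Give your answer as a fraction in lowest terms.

35/286

After the first draw, 7 of the remaining 13 bulbs are good.
P = 7/13 × 6/12 × 5/11 = 210/1716 = 35/286.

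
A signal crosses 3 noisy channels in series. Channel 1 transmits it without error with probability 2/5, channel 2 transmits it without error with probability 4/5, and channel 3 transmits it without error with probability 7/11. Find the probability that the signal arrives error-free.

56/275

Each stage is reached only if all earlier stages succeed, so
P = 2/5 × 4/5 × 7/11 = 56/275.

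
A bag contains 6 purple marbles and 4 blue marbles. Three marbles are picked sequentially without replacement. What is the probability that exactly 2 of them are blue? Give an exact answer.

3/10

One ordering (blue drawn first) has probability 4/10 × 3/9 × 6/8 = 72/720 = 1/10.
There are C(3,2) = 3 such orderings, each equally likely, so P = 3 × 1/10 = 3/10.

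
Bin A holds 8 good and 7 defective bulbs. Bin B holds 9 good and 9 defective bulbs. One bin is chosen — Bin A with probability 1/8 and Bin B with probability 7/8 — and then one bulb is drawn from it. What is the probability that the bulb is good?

121/240

From Bin A: P(good) = 8/15.
From Bin B: P(good) = 9/18.
Total probability = (1/8)(8/15) + (7/8)(9/18) = 121/240.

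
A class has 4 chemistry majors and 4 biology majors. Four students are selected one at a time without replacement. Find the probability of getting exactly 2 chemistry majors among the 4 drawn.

18/35

One ordering (chemistry majors drawn first) has probability 4/8 × 3/7 × 4/6 × 3/5 = 144/1680 = 3/35.
There are C(4,2) = 6 such orderings, each equally likely, so P = 6 × 3/35 = 18/35.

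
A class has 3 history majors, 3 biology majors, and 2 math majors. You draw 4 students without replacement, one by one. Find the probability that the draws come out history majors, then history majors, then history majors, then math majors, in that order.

Multiply the probability of each draw given the previous ones:
P = 3/8 × 2/7 × 1/6 × 2/5 = 12/1680 = 1/140.

1/140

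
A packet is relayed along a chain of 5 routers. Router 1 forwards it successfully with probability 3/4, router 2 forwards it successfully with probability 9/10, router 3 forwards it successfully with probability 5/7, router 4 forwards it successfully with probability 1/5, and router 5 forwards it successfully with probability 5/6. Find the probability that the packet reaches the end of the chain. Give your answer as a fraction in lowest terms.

Each stage is reached only if all earlier stages succeed, so
P = 3/4 × 9/10 × 5/7 × 1/5 × 5/6 = 675/8400 = 9/112.

9/112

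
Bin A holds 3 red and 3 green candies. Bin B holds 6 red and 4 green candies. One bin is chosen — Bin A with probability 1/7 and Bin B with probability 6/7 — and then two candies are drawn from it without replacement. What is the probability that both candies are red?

11/35

From Bin A: P(both red) = (3/6)(2/5) = 1/5.
From Bin B: P(both red) = (6/10)(5/9) = 1/3.
Total probability = (1/7)(1/5) + (6/7)(1/3) = 11/35.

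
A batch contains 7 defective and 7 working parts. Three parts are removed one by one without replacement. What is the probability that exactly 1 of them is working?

21/52

One ordering (working drawn first) has probability 7/14 × 7/13 × 6/12 = 294/2184 = 7/52.
There are C(3,1) = 3 such orderings, each equally likely, so P = 3 × 7/52 = 21/52.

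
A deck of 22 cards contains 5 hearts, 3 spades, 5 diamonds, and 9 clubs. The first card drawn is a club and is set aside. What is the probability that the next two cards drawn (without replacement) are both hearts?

With the first card removed, 5 hearts remain out of 21.
P = 5/21 × 4/20 = 20/420 = 1/21.

1/21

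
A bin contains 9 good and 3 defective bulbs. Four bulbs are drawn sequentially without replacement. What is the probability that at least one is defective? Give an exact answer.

41/55

P(no defective) = 9/12 × 8/11 × 7/10 × 6/9 = 3024/11880 = 14/55.
P(at least one) = 1 − 14/55 = 41/55.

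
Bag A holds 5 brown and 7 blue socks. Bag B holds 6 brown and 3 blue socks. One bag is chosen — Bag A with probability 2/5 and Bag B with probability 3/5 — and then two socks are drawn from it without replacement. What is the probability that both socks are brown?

41/132

From Bag A: P(both brown) = (5/12)(4/11) = 5/33.
From Bag B: P(both brown) = (6/9)(5/8) = 5/12.
Total probability = (2/5)(5/33) + (3/5)(5/12) = 41/132.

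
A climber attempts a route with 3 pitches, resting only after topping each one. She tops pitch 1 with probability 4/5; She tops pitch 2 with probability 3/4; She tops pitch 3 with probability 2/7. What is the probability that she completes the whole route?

The events are sequential, so multiply the conditional probabilities:
P = 4/5 × 3/4 × 2/7 = 24/140 = 6/35.

6/35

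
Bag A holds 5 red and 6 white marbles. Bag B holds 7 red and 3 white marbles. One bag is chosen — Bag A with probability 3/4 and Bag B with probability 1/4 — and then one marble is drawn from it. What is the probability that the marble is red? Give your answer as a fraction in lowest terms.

227/440

From Bag A: P(red) = 5/11.
From Bag B: P(red) = 7/10.
Total probability = (3/4)(5/11) + (1/4)(7/10) = 227/440.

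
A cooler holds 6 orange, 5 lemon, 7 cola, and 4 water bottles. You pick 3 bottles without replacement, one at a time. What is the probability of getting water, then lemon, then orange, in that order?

1/77

Multiply the probability of each draw given the previous ones:
P = 4/22 × 5/21 × 6/20 = 120/9240 = 1/77.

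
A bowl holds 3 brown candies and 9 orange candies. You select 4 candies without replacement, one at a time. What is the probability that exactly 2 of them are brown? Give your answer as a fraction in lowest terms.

12/55

One ordering (brown drawn first) has probability 3/12 × 2/11 × 9/10 × 8/9 = 432/11880 = 2/55.
There are C(4,2) = 6 such orderings, each equally likely, so P = 6 × 2/55 = 12/55.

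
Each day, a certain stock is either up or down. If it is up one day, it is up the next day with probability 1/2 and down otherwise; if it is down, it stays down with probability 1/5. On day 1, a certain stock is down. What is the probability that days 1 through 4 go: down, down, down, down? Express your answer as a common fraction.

1/125

Day 1 is given. For each transition, use the conditional probability from the current state:
P(down | down) = 1/5; P(down | down) = 1/5; P(down | down) = 1/5.
P = 1/5 × 1/5 × 1/5 = 1/125.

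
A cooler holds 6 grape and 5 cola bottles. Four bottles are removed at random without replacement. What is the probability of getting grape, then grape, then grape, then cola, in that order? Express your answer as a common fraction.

Multiply the probability of each draw given the previous ones:
P = 6/11 × 5/10 × 4/9 × 5/8 = 600/7920 = 5/66.

5/66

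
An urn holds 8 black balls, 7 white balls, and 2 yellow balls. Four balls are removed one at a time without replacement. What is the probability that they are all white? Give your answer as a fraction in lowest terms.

1/68

P = 7/17 × 6/16 × 5/15 × 4/14 = 840/57120 = 1/68.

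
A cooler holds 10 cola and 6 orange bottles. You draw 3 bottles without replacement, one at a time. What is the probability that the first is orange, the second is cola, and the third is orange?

Multiply the probability of each draw given the previous ones:
P = 6/16 × 10/15 × 5/14 = 300/3360 = 5/56.

5/56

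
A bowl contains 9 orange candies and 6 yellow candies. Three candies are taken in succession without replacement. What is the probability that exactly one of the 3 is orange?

27/91

One ordering (orange drawn first) has probability 9/15 × 6/14 × 5/13 = 270/2730 = 9/91.
There are C(3,1) = 3 such orderings, each equally likely, so P = 3 × 9/91 = 27/91.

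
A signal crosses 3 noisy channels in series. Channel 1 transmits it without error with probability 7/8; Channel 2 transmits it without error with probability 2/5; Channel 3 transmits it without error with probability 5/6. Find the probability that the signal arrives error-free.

7/24

Each stage is reached only if all earlier stages succeed, so
P = 7/8 × 2/5 × 5/6 = 70/240 = 7/24.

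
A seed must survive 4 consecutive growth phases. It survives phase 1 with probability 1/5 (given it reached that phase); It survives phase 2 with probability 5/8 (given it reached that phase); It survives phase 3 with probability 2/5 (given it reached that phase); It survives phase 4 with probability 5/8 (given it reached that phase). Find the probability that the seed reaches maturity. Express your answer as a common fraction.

1/32

Multiplying along the chain,
P = 1/5 × 5/8 × 2/5 × 5/8 = 50/1600 = 1/32.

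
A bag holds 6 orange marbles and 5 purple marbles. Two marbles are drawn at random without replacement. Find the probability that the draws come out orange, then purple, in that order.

3/11

Multiply the probability of each draw given the previous ones:
P = 6/11 × 5/10 = 30/110 = 3/11.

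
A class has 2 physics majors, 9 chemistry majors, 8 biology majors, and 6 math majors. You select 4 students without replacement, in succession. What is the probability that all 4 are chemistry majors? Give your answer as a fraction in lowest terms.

P(every draw is a chemistry major) = 9/25 × 8/24 × 7/23 × 6/22 = 3024/303600 = 63/6325.

63/6325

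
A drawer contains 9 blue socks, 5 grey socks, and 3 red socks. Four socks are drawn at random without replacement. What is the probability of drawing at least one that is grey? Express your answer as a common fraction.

377/476

P(no grey) = 12/17 × 11/16 × 10/15 × 9/14 = 11880/57120 = 99/476.
P(at least one) = 1 − 99/476 = 377/476.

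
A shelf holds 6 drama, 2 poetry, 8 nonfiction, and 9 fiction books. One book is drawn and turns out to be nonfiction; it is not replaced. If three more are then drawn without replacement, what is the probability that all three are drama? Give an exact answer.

After the first draw, 6 of the remaining 24 books are drama.
P = 6/24 × 5/23 × 4/22 = 120/12144 = 5/506.

5/506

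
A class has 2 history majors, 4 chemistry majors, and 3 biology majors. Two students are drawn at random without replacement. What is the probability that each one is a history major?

P(every draw is a history major) = 2/9 × 1/8 = 2/72 = 1/36.

1/36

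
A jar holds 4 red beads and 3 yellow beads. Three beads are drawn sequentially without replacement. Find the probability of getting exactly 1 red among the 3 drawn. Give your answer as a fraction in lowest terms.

12/35

One ordering (red drawn first) has probability 4/7 × 3/6 × 2/5 = 24/210 = 4/35.
There are C(3,1) = 3 such orderings, each equally likely, so P = 3 × 4/35 = 12/35.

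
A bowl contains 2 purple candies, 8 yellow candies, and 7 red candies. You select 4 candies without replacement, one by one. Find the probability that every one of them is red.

P(every draw is red) = 7/17 × 6/16 × 5/15 × 4/14 = 840/57120 = 1/68.

1/68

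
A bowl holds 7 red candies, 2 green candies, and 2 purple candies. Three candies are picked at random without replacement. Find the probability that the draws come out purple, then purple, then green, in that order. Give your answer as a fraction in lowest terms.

Multiply the probability of each draw given the previous ones:
P = 2/11 × 1/10 × 2/9 = 4/990 = 2/495.

2/495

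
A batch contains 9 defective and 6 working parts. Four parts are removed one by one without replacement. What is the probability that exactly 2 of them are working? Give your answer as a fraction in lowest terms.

36/91

One ordering (working drawn first) has probability 6/15 × 5/14 × 9/13 × 8/12 = 2160/32760 = 6/91.
There are C(4,2) = 6 such orderings, each equally likely, so P = 6 × 6/91 = 36/91.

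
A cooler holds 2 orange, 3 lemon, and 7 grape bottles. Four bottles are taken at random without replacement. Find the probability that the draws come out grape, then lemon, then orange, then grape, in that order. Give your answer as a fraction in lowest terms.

Each draw changes the counts, so multiply the conditional probabilities along the sequence:
P = 7/12 × 3/11 × 2/10 × 6/9 = 252/11880 = 7/330.

7/330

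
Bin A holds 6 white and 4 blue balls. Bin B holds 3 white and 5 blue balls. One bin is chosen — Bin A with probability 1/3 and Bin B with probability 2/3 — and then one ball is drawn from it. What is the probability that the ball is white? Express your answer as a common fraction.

From Bin A: P(white) = 6/10.
From Bin B: P(white) = 3/8.
Total probability = (1/3)(6/10) + (2/3)(3/8) = 9/20.

9/20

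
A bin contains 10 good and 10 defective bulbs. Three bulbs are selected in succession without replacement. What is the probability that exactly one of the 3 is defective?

One ordering (defective drawn first) has probability 10/20 × 10/19 × 9/18 = 900/6840 = 5/38.
There are C(3,1) = 3 such orderings, each equally likely, so P = 3 × 5/38 = 15/38.

15/38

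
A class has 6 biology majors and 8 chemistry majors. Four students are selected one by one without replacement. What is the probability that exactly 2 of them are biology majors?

One ordering (biology majors drawn first) has probability 6/14 × 5/13 × 8/12 × 7/11 = 1680/24024 = 10/143.
There are C(4,2) = 6 such orderings, each equally likely, so P = 6 × 10/143 = 60/143.

60/143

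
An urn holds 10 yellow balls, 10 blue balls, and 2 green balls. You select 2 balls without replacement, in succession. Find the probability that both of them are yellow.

15/77

P = 10/22 × 9/21 = 90/462 = 15/77.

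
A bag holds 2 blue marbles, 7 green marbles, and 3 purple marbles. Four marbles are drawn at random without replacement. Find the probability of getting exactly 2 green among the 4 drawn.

One ordering (green drawn first) has probability 7/12 × 6/11 × 5/10 × 4/9 = 840/11880 = 7/99.
There are C(4,2) = 6 such orderings, each equally likely, so P = 6 × 7/99 = 14/33.

14/33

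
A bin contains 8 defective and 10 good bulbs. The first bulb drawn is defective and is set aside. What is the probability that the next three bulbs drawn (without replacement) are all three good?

After the first draw, 10 of the remaining 17 bulbs are good.
P = 10/17 × 9/16 × 8/15 = 720/4080 = 3/17.

3/17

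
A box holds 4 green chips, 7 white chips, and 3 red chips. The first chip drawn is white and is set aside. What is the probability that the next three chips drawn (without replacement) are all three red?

With the first chip removed, 3 red remain out of 13.
P = 3/13 × 2/12 × 1/11 = 6/1716 = 1/286.

1/286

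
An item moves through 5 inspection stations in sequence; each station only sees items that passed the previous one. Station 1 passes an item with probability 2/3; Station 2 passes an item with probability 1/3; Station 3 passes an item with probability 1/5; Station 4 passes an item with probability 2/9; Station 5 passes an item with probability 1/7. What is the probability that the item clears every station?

Each stage is reached only if all earlier stages succeed, so
P = 2/3 × 1/3 × 1/5 × 2/9 × 1/7 = 4/2835.

4/2835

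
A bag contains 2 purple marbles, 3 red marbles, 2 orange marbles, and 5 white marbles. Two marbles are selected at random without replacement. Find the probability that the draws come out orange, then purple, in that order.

1/33

Multiply the probability of each draw given the previous ones:
P = 2/12 × 2/11 = 4/132 = 1/33.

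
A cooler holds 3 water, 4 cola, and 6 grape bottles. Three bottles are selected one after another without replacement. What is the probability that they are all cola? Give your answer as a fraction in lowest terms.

P = 4/13 × 3/12 × 2/11 = 24/1716 = 2/143.

2/143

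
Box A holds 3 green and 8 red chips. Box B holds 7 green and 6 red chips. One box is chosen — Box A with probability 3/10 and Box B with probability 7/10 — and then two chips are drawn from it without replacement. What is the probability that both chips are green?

From Box A: P(both green) = (3/11)(2/10) = 3/55.
From Box B: P(both green) = (7/13)(6/12) = 7/26.
Total probability = (3/10)(3/55) + (7/10)(7/26) = 2929/14300.

2929/14300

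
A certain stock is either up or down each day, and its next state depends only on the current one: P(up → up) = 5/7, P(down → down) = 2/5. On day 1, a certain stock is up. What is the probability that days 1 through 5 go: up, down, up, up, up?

30/343

Day 1 is given. For each transition, use the conditional probability from the current state:
P(down | up) = 2/7; P(up | down) = 3/5; P(up | up) = 5/7; P(up | up) = 5/7.
P = 2/7 × 3/5 × 5/7 × 5/7 = 150/1715 = 30/343.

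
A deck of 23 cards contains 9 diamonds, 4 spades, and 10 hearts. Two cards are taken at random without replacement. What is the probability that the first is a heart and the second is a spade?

20/253

Each draw changes the counts, so multiply the conditional probabilities along the sequence:
P = 10/23 × 4/22 = 40/506 = 20/253.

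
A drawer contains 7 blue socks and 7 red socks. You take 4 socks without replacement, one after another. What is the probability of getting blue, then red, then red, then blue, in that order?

21/286

Chain rule:
P = 7/14 × 7/13 × 6/12 × 6/11 = 1764/24024 = 21/286.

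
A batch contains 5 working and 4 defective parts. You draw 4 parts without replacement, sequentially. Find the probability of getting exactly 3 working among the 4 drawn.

20/63

One ordering (working drawn first) has probability 5/9 × 4/8 × 3/7 × 4/6 = 240/3024 = 5/63.
There are C(4,3) = 4 such orderings, each equally likely, so P = 4 × 5/63 = 20/63.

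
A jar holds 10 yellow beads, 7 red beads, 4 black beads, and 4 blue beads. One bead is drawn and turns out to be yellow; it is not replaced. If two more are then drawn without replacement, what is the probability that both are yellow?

3/23

After the first draw, 9 of the remaining 24 beads are yellow.
P = 9/24 × 8/23 = 72/552 = 3/23.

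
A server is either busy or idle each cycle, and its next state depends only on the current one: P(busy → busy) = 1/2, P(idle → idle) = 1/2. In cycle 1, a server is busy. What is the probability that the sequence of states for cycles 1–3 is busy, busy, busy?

1/4

Cycle 1 is given. For each transition, use the conditional probability from the current state:
P(busy | busy) = 1/2; P(busy | busy) = 1/2.
P = 1/2 × 1/2 = 1/4.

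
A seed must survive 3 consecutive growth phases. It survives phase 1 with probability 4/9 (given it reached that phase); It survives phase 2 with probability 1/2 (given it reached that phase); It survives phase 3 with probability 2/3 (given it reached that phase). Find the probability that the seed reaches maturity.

Each stage is reached only if all earlier stages succeed, so
P = 4/9 × 1/2 × 2/3 = 8/54 = 4/27.

4/27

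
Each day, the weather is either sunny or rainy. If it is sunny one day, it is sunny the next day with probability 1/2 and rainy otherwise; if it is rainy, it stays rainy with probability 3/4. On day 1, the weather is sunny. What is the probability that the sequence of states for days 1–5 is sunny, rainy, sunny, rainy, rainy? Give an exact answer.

Day 1 is given. For each transition, use the conditional probability from the current state:
P(rainy | sunny) = 1/2; P(sunny | rainy) = 1/4; P(rainy | sunny) = 1/2; P(rainy | rainy) = 3/4.
P = 1/2 × 1/4 × 1/2 × 3/4 = 3/64.

3/64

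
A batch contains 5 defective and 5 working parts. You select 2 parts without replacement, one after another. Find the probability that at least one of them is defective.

P(no defective) = 5/10 × 4/9 = 20/90 = 2/9.
P(at least one) = 1 − 2/9 = 7/9.

7/9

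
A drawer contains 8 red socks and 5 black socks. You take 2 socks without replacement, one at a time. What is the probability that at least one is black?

P(no black) = 8/13 × 7/12 = 56/156 = 14/39.
P(at least one) = 1 − 14/39 = 25/39.

25/39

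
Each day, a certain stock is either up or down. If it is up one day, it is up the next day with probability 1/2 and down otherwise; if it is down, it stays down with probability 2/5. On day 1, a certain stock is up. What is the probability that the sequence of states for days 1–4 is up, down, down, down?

Day 1 is given. For each transition, use the conditional probability from the current state:
P(down | up) = 1/2; P(down | down) = 2/5; P(down | down) = 2/5.
P = 1/2 × 2/5 × 2/5 = 4/50 = 2/25.

2/25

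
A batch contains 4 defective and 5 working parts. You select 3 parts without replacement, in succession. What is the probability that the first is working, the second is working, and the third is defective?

Multiply the probability of each draw given the previous ones:
P = 5/9 × 4/8 × 4/7 = 80/504 = 10/63.

10/63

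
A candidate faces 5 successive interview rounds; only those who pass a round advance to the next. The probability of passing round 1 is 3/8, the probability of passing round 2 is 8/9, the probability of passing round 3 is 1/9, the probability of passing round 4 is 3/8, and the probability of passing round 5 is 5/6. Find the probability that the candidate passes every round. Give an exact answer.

5/432

Multiplying along the chain,
P = 3/8 × 8/9 × 1/9 × 3/8 × 5/6 = 360/31104 = 5/432.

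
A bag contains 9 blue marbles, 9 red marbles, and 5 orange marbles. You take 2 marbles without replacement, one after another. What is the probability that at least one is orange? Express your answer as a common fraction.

P(no orange) = 18/23 × 17/22 = 306/506 = 153/253.
P(at least one) = 1 − 153/253 = 100/253.

100/253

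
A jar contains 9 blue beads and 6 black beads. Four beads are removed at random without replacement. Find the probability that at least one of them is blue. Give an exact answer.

90/91

P(no blue) = 6/15 × 5/14 × 4/13 × 3/12 = 360/32760 = 1/91.
P(at least one) = 1 − 1/91 = 90/91.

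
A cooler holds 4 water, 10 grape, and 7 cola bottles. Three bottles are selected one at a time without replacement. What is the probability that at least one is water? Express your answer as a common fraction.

65/133

P(no water) = 17/21 × 16/20 × 15/19 = 4080/7980 = 68/133.
P(at least one) = 1 − 68/133 = 65/133.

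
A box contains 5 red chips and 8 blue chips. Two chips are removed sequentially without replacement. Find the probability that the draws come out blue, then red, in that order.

Multiply the probability of each draw given the previous ones:
P = 8/13 × 5/12 = 40/156 = 10/39.

10/39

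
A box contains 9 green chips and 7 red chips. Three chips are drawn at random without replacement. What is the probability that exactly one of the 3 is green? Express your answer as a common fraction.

27/80

One ordering (green drawn first) has probability 9/16 × 7/15 × 6/14 = 378/3360 = 9/80.
There are C(3,1) = 3 such orderings, each equally likely, so P = 3 × 9/80 = 27/80.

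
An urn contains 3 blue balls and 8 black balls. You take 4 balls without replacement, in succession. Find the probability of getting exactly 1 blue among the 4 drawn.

One ordering (blue drawn first) has probability 3/11 × 8/10 × 7/9 × 6/8 = 1008/7920 = 7/55.
There are C(4,1) = 4 such orderings, each equally likely, so P = 4 × 7/55 = 28/55.

28/55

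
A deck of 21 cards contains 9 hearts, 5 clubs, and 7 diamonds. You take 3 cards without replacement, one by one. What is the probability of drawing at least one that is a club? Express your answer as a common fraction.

P(no clubs) = 16/21 × 15/20 × 14/19 = 3360/7980 = 8/19.
P(at least one) = 1 − 8/19 = 11/19.

11/19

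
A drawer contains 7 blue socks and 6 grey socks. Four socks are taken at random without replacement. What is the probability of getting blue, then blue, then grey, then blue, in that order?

21/286

Multiply the probability of each draw given the previous ones:
P = 7/13 × 6/12 × 6/11 × 5/10 = 1260/17160 = 21/286.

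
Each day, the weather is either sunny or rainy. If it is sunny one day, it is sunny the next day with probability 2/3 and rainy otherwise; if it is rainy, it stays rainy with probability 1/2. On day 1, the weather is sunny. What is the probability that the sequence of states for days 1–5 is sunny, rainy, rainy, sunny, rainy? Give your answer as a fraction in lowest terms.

Day 1 is given. For each transition, use the conditional probability from the current state:
P(rainy | sunny) = 1/3; P(rainy | rainy) = 1/2; P(sunny | rainy) = 1/2; P(rainy | sunny) = 1/3.
P = 1/3 × 1/2 × 1/2 × 1/3 = 1/36.

1/36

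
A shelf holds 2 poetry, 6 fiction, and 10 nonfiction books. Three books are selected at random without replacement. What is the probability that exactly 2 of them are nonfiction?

One ordering (nonfiction drawn first) has probability 10/18 × 9/17 × 8/16 = 720/4896 = 5/34.
There are C(3,2) = 3 such orderings, each equally likely, so P = 3 × 5/34 = 15/34.

15/34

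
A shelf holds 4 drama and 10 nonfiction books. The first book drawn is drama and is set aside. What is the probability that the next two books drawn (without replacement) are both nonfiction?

After the first draw, 10 of the remaining 13 books are nonfiction.
P = 10/13 × 9/12 = 90/156 = 15/26.

15/26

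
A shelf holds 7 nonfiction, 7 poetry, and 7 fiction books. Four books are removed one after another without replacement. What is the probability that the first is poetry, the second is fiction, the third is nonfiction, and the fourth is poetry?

Chain rule:
P = 7/21 × 7/20 × 7/19 × 6/18 = 2058/143640 = 49/3420.

49/3420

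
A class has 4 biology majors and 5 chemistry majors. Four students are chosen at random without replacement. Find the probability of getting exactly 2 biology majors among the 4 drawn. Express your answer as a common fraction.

10/21

One ordering (biology majors drawn first) has probability 4/9 × 3/8 × 5/7 × 4/6 = 240/3024 = 5/63.
There are C(4,2) = 6 such orderings, each equally likely, so P = 6 × 5/63 = 10/21.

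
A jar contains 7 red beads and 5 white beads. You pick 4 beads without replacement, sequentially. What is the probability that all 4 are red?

7/99

P(every draw is red) = 7/12 × 6/11 × 5/10 × 4/9 = 840/11880 = 7/99.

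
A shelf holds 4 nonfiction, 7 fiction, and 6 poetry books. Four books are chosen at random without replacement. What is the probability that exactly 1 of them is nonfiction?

One ordering (nonfiction drawn first) has probability 4/17 × 13/16 × 12/15 × 11/14 = 6864/57120 = 143/1190.
There are C(4,1) = 4 such orderings, each equally likely, so P = 4 × 143/1190 = 286/595.

286/595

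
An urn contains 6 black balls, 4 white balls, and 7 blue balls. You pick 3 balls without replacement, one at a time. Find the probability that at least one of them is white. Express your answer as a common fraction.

197/340

P(no white) = 13/17 × 12/16 × 11/15 = 1716/4080 = 143/340.
P(at least one) = 1 − 143/340 = 197/340.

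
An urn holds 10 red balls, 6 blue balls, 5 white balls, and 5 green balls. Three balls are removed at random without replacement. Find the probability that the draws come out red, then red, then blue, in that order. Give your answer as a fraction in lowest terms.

Each draw changes the counts, so multiply the conditional probabilities along the sequence:
P = 10/26 × 9/25 × 6/24 = 540/15600 = 9/260.

9/260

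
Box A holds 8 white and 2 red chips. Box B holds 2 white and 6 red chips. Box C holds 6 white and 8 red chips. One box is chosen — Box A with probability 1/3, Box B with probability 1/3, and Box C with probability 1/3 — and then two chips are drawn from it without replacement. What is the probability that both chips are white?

From Box A: P(both white) = (8/10)(7/9) = 28/45.
From Box B: P(both white) = (2/8)(1/7) = 1/28.
From Box C: P(both white) = (6/14)(5/13) = 15/91.
Total probability = (1/3)(28/45) + (1/3)(1/28) + (1/3)(15/91) = 13477/49140.

13477/49140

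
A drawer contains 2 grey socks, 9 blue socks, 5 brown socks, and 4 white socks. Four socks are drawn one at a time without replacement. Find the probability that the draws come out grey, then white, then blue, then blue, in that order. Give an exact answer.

8/1615

Multiply the probability of each draw given the previous ones:
P = 2/20 × 4/19 × 9/18 × 8/17 = 576/116280 = 8/1615.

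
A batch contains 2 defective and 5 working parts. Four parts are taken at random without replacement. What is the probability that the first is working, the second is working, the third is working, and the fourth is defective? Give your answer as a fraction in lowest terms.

Chain rule:
P = 5/7 × 4/6 × 3/5 × 2/4 = 120/840 = 1/7.

1/7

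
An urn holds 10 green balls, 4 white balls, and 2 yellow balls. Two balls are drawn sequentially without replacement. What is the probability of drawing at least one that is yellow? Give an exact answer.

P(no yellow) = 14/16 × 13/15 = 182/240 = 91/120.
P(at least one) = 1 − 91/120 = 29/120.

29/120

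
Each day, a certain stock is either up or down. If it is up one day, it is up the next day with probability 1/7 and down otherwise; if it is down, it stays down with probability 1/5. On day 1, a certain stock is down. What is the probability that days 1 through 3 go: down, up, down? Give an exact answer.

Day 1 is given. For each transition, use the conditional probability from the current state:
P(up | down) = 4/5; P(down | up) = 6/7.
P = 4/5 × 6/7 = 24/35.

24/35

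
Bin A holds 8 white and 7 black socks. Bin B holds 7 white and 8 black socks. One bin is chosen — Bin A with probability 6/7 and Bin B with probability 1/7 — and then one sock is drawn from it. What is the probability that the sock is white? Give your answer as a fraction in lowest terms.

11/21

From Bin A: P(white) = 8/15.
From Bin B: P(white) = 7/15.
Total probability = (6/7)(8/15) + (1/7)(7/15) = 11/21.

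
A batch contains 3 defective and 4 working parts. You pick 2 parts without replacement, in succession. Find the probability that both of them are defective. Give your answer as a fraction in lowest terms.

1/7

P = 3/7 × 2/6 = 6/42 = 1/7.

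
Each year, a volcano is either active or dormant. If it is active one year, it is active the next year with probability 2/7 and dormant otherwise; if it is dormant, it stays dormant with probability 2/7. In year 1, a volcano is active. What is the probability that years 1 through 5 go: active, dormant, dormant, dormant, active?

Year 1 is given. For each transition, use the conditional probability from the current state:
P(dormant | active) = 5/7; P(dormant | dormant) = 2/7; P(dormant | dormant) = 2/7; P(active | dormant) = 5/7.
P = 5/7 × 2/7 × 2/7 × 5/7 = 100/2401.

100/2401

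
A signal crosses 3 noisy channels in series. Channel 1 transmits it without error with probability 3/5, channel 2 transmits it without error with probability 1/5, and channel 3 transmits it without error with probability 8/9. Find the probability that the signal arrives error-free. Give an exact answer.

Each stage is reached only if all earlier stages succeed, so
P = 3/5 × 1/5 × 8/9 = 24/225 = 8/75.

8/75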